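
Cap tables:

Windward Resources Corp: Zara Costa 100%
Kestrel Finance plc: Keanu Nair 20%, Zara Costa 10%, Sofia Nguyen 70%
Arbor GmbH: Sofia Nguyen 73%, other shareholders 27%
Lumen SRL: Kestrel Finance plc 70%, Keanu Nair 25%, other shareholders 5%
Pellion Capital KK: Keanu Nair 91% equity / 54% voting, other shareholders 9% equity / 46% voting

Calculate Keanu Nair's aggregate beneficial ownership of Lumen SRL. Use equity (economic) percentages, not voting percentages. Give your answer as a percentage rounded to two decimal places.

39.00%

Keanu reaches Lumen along 2 paths.
Via Kestrel: 20% × 70% = 14%.
Direct stake: 25% = 25%.
Total: 14% + 25% = 39%.
Rounded: 39.00%.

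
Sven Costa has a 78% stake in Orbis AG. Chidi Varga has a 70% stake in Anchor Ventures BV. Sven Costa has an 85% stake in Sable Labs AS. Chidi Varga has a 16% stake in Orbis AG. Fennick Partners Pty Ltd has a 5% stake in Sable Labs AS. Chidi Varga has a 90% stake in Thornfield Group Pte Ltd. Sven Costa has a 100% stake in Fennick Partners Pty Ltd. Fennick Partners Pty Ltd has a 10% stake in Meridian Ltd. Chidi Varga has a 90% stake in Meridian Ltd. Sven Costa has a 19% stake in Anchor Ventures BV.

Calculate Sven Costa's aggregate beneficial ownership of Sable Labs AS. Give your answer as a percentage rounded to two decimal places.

Sven reaches Sable along 2 paths.
Via Fennick: 100% × 5% = 5%.
Direct stake: 85% = 85%.
Total: 5% + 85% = 90%.
Rounded: 90.00%.

90.00%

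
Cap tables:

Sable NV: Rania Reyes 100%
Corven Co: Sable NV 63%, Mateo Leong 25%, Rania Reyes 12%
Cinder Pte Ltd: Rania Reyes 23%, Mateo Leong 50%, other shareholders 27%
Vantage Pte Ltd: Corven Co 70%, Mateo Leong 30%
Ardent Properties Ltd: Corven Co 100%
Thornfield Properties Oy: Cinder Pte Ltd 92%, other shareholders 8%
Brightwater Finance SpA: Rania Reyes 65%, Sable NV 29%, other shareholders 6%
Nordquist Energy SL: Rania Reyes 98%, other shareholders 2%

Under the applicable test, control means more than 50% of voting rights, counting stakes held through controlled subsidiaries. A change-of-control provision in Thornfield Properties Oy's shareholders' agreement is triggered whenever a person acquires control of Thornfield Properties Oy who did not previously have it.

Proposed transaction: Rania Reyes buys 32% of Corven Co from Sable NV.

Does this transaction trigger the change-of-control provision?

The purchase adds only to Rania's holdings (Sable's stake shrinks), so Rania is the only person who could newly come to control Thornfield.
Rania holds 100% of Sable, so Rania controls Sable.
Sable and Rania together hold 63% + 12% = 75% of Corven, so Rania controls Corven.
Corven holds 70% of Vantage, so Rania controls Vantage.
Corven holds 100% of Ardent, so Rania controls Ardent.
Rania and Sable together hold 65% + 29% = 94% of Brightwater, so Rania controls Brightwater.
Rania holds 98% of Nordquist, so Rania controls Nordquist.
Neither Rania nor any entity Rania controls holds any voting interest in Thornfield.
So before the transaction, Rania does not control Thornfield.
After the purchase, Rania's direct stake in Corven rises to 12% + 32% = 44%, and Sable's stake falls to 31%.
Sable and Rania together hold 31% + 44% = 75% of Corven, so Rania controls Corven.
After the transaction, neither Rania nor any entity Rania controls holds a voting interest in Thornfield, so Rania still does not control it.
No new person acquires control, so the clause is not triggered.

No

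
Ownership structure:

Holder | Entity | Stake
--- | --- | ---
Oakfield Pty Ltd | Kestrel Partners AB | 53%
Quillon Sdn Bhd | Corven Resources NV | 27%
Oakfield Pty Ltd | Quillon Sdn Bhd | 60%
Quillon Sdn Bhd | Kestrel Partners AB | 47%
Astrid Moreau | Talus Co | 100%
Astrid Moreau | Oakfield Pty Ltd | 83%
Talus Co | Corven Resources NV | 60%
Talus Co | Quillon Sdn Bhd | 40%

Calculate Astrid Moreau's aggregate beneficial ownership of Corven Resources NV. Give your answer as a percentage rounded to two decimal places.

84.25%

Astrid reaches Corven along 3 paths.
Via Talus: 100% × 60% = 60%.
Via Talus → Quillon: 100% × 40% × 27% = 10.8%.
Via Oakfield → Quillon: 83% × 60% × 27% = 13.446%.
Total: 60% + 10.8% + 13.446% = 84.246%.
Rounded: 84.25%.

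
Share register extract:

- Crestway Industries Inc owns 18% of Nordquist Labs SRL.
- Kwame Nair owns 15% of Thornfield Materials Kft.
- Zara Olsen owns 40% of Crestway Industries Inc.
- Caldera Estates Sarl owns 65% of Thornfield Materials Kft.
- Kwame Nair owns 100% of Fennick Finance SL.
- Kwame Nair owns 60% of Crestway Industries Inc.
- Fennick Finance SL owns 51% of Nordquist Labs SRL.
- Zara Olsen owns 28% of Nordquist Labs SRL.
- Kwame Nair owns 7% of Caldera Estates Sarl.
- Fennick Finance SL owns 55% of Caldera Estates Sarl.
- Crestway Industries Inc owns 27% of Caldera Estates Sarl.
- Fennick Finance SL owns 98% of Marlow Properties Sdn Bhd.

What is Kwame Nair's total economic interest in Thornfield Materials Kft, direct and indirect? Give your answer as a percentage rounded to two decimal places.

65.83%

Kwame reaches Thornfield along 4 paths.
Via Crestway → Caldera: 60% × 27% × 65% = 10.53%.
Via Fennick → Caldera: 100% × 55% × 65% = 35.75%.
Via Caldera: 7% × 65% = 4.55%.
Direct stake: 15% = 15%.
Total: 10.53% + 35.75% + 4.55% + 15% = 65.83%.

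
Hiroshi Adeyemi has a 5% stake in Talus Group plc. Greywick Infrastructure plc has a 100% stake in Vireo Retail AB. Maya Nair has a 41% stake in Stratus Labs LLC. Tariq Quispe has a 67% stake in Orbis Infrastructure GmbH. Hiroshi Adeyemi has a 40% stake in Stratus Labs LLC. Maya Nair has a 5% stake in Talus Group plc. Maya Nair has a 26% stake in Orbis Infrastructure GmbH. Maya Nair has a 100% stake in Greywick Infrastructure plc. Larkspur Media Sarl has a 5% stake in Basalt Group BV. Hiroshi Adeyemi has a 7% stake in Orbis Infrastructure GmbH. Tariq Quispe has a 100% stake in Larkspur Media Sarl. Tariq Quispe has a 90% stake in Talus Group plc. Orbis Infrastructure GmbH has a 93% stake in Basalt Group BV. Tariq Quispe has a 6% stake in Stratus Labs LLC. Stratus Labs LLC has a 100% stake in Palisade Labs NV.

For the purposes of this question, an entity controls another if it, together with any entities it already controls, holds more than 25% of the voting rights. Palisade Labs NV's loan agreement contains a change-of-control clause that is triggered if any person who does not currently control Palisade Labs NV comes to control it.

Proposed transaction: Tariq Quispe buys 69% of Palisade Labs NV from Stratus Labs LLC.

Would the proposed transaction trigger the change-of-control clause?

The purchase adds only to Tariq's holdings (Stratus's stake shrinks), so Tariq is the only person who could newly come to control Palisade.
Tariq holds 67% of Orbis, so Tariq controls Orbis.
Tariq holds 90% of Talus, so Tariq controls Talus.
Tariq holds 100% of Larkspur, so Tariq controls Larkspur.
Orbis and Larkspur together hold 93% + 5% = 98% of Basalt, so Tariq controls Basalt.
Neither Tariq nor any entity Tariq controls holds any voting interest in Palisade.
So before the transaction, Tariq does not control Palisade.
After the purchase, Tariq holds 69% of Palisade directly, and Stratus's stake falls to 31%.
Tariq holds 69% of Palisade, so Tariq controls Palisade.
Tariq did not control Palisade before and does after, so the clause is triggered.

Yes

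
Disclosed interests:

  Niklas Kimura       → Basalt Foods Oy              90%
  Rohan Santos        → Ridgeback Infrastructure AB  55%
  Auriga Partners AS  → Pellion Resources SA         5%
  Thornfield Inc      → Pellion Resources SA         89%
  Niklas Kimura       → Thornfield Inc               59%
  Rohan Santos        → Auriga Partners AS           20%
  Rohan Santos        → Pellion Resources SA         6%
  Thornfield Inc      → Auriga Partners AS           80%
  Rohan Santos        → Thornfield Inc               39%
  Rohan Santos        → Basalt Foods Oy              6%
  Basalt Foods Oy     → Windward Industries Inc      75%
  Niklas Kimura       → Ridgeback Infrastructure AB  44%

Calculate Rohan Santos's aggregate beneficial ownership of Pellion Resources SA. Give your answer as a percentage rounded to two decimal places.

Rohan reaches Pellion along 4 paths.
Via Thornfield: 39% × 89% = 34.71%.
Via Auriga: 20% × 5% = 1%.
Via Thornfield → Auriga: 39% × 80% × 5% = 1.56%.
Direct stake: 6% = 6%.
Total: 34.71% + 1% + 1.56% + 6% = 43.27%.

43.27%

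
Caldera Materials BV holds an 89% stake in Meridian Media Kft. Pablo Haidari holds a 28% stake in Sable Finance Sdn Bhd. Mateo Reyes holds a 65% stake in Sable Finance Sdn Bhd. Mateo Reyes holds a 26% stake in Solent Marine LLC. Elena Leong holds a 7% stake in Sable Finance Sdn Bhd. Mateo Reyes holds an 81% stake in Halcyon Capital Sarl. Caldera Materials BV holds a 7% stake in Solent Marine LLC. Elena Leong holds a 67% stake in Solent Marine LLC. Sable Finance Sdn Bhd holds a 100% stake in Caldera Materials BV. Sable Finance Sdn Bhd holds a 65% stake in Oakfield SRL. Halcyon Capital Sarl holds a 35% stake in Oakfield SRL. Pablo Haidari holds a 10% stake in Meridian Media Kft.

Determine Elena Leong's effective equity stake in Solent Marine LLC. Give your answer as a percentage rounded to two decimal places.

Elena reaches Solent along 2 paths.
Direct stake: 67% = 67%.
Via Sable → Caldera: 7% × 100% × 7% = 0.49%.
Total: 67% + 0.49% = 67.49%.

67.49%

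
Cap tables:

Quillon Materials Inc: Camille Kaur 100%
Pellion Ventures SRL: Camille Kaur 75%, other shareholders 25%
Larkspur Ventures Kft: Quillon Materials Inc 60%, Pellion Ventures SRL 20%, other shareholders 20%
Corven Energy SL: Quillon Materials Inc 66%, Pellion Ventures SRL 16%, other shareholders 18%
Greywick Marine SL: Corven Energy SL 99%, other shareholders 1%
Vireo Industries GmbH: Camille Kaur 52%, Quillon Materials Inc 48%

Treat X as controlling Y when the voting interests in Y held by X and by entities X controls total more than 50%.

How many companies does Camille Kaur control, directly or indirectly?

6

Camille holds 100% of Quillon, so Camille controls Quillon.
Camille holds 75% of Pellion, so Camille controls Pellion.
Quillon and Pellion together hold 60% + 20% = 80% of Larkspur, so Camille controls Larkspur.
Quillon and Pellion together hold 66% + 16% = 82% of Corven, so Camille controls Corven.
Corven holds 99% of Greywick, so Camille controls Greywick.
Camille and Quillon together hold 52% + 48% = 100% of Vireo, so Camille controls Vireo.
Camille controls 6 companies.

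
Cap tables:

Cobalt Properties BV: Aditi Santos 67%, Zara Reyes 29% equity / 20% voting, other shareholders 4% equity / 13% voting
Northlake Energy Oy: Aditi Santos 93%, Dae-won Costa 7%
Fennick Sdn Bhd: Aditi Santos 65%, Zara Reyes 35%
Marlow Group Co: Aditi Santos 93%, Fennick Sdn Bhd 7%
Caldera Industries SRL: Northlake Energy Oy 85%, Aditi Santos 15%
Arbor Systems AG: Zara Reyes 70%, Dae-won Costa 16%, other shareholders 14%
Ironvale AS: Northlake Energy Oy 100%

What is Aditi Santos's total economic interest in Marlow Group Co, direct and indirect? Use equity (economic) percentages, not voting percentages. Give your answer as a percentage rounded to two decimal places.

97.55%

Aditi reaches Marlow along 2 paths.
Direct stake: 93% = 93%.
Via Fennick: 65% × 7% = 4.55%.
Total: 93% + 4.55% = 97.55%.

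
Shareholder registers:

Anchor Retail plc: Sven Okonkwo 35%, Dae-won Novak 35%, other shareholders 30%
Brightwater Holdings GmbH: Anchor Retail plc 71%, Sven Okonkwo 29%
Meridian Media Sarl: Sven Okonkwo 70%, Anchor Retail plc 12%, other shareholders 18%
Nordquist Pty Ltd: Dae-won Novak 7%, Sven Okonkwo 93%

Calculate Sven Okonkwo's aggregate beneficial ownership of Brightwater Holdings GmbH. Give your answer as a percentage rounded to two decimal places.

Sven reaches Brightwater along 2 paths.
Via Anchor: 35% × 71% = 24.85%.
Direct stake: 29% = 29%.
Total: 24.85% + 29% = 53.85%.

53.85%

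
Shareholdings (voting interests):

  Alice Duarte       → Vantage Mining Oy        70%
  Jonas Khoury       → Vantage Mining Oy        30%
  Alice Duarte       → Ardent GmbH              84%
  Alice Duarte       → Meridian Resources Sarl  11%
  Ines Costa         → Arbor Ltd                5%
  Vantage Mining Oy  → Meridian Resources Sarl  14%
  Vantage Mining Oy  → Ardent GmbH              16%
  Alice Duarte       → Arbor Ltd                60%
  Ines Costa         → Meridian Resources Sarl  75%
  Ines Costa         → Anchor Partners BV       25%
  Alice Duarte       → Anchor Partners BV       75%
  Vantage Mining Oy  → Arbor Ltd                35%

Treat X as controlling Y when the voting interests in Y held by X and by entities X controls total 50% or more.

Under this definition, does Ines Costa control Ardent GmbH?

No

Ines holds 75% of Meridian, so Ines controls Meridian.
Neither Ines nor any entity Ines controls holds any voting interest in Ardent.
So Ines does not control Ardent.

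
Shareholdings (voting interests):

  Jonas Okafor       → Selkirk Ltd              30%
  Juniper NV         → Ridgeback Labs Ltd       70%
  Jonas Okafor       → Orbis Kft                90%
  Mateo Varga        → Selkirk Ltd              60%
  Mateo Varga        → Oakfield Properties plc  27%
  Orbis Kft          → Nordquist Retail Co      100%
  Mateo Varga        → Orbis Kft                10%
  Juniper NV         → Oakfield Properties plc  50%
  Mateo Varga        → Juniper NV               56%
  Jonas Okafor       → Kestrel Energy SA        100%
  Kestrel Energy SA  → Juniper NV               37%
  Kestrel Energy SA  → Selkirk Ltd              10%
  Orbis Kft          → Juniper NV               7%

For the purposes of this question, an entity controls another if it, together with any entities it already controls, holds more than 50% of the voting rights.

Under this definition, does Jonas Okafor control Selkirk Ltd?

No

Jonas holds 100% of Kestrel, so Jonas controls Kestrel.
Jonas holds 90% of Orbis, so Jonas controls Orbis.
Orbis holds 100% of Nordquist, so Jonas controls Nordquist.
In Selkirk, Jonas's side holds only 10% + 30% = 40%, not > 50%.
So Jonas does not control Selkirk.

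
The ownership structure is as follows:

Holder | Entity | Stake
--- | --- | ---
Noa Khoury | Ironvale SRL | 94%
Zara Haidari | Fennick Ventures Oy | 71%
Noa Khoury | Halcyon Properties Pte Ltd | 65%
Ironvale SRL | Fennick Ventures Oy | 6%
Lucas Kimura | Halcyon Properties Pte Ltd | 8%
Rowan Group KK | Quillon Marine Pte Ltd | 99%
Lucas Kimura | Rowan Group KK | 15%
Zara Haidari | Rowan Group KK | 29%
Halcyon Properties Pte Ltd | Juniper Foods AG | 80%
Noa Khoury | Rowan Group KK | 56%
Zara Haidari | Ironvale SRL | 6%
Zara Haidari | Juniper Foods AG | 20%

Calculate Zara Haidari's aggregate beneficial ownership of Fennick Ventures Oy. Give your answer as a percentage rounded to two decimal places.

Zara reaches Fennick along 2 paths.
Direct stake: 71% = 71%.
Via Ironvale: 6% × 6% = 0.36%.
Total: 71% + 0.36% = 71.36%.

71.36%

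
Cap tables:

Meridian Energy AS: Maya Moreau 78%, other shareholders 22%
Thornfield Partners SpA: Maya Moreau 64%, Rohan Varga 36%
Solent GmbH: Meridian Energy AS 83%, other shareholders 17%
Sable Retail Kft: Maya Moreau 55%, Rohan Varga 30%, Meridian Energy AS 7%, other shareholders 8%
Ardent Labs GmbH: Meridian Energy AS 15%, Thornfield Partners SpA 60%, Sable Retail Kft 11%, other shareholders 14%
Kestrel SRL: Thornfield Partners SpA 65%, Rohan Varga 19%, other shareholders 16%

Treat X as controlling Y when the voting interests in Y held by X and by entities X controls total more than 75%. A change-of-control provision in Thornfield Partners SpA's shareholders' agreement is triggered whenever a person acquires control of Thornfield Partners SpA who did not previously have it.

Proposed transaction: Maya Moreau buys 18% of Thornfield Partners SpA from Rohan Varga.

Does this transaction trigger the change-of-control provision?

The purchase adds only to Maya's holdings (Rohan's stake shrinks), so Maya is the only person who could newly come to control Thornfield.
Maya holds 78% of Meridian, so Maya controls Meridian.
Meridian holds 83% of Solent, so Maya controls Solent.
In Thornfield, Maya's side holds only 64%, not > 75%.
So before the transaction, Maya does not control Thornfield.
After the purchase, Maya's direct stake in Thornfield rises to 64% + 18% = 82%, and Rohan's stake falls to 18%.
Maya holds 82% of Thornfield, so Maya controls Thornfield.
Maya did not control Thornfield before and does after, so the clause is triggered.

Yes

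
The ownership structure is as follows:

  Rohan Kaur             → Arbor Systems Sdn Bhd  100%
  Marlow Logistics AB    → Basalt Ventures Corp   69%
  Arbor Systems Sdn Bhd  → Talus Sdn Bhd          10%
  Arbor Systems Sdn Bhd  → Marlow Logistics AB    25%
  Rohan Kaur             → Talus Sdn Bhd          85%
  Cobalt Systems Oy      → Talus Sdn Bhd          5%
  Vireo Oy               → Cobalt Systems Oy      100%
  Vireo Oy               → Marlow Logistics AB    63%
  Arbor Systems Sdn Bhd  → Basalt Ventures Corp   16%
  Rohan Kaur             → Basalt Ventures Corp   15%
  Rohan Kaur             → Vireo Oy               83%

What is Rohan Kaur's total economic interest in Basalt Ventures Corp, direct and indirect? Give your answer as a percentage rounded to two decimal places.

Rohan reaches Basalt along 4 paths.
Via Vireo → Marlow: 83% × 63% × 69% = 36.0801%.
Via Arbor → Marlow: 100% × 25% × 69% = 17.25%.
Direct stake: 15% = 15%.
Via Arbor: 100% × 16% = 16%.
Total: 36.0801% + 17.25% + 15% + 16% = 84.3301%.
Rounded: 84.33%.

84.33%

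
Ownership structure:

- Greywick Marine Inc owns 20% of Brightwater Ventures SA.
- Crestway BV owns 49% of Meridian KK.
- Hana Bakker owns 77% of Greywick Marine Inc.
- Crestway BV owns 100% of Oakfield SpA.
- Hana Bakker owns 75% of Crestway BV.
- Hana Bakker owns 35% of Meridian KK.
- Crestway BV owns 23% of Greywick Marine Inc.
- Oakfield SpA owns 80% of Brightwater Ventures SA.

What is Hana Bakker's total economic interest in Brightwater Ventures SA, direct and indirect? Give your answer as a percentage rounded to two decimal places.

Hana reaches Brightwater along 3 paths.
Via Crestway → Oakfield: 75% × 100% × 80% = 60%.
Via Crestway → Greywick: 75% × 23% × 20% = 3.45%.
Via Greywick: 77% × 20% = 15.4%.
Total: 60% + 3.45% + 15.4% = 78.85%.

78.85%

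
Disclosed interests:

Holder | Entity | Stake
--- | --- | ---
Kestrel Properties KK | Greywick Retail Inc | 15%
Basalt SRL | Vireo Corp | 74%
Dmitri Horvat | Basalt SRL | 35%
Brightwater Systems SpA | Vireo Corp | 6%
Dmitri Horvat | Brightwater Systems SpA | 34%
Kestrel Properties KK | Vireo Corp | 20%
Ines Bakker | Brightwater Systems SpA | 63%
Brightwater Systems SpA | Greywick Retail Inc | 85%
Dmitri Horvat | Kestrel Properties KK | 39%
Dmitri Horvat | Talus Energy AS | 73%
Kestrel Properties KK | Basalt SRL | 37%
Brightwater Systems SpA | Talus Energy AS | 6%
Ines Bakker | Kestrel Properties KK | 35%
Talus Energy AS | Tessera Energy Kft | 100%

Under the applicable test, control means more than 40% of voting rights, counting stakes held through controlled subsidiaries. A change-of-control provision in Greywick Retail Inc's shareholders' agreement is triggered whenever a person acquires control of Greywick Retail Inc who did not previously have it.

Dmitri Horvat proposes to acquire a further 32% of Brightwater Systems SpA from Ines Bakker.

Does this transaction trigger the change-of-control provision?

Yes

The purchase adds only to Dmitri's holdings (Ines's stake shrinks), so Dmitri is the only person who could newly come to control Greywick.
Dmitri holds 73% of Talus, so Dmitri controls Talus.
Talus holds 100% of Tessera, so Dmitri controls Tessera.
Neither Dmitri nor any entity Dmitri controls holds any voting interest in Greywick.
So before the transaction, Dmitri does not control Greywick.
After the purchase, Dmitri's direct stake in Brightwater rises to 34% + 32% = 66%, and Ines's stake falls to 31%.
Dmitri holds 66% of Brightwater, so Dmitri controls Brightwater.
Brightwater holds 85% of Greywick, so Dmitri controls Greywick.
Dmitri did not control Greywick before and does after, so the clause is triggered.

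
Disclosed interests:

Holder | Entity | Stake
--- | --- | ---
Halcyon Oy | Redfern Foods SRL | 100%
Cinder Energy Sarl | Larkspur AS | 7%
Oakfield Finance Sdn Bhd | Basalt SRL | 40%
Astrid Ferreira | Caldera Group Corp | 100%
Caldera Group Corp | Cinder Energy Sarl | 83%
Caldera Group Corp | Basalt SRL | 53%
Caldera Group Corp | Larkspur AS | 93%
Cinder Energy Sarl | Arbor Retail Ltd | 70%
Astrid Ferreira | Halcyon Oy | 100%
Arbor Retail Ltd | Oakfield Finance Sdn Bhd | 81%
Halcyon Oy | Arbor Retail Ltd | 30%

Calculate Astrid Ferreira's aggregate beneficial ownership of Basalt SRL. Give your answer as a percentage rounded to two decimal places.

Astrid reaches Basalt along 3 paths.
Via Caldera: 100% × 53% = 53%.
Via Caldera → Cinder → Arbor → Oakfield: 100% × 83% × 70% × 81% × 40% = 18.8244%.
Via Halcyon → Arbor → Oakfield: 100% × 30% × 81% × 40% = 9.72%.
Total: 53% + 18.8244% + 9.72% = 81.5444%.
Rounded: 81.54%.

81.54%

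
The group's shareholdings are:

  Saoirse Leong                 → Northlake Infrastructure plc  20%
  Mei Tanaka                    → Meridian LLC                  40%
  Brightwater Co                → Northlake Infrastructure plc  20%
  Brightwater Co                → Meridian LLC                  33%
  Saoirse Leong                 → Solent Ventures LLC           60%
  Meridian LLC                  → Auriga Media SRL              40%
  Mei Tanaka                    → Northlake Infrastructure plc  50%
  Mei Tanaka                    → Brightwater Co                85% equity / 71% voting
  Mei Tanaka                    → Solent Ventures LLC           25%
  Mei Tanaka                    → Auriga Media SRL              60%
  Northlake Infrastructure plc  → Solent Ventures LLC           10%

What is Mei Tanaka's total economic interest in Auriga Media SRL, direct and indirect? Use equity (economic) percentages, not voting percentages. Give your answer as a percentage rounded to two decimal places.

Mei reaches Auriga along 3 paths.
Via Brightwater → Meridian: 85% × 33% × 40% = 11.22%.
Via Meridian: 40% × 40% = 16%.
Direct stake: 60% = 60%.
Total: 11.22% + 16% + 60% = 87.22%.

87.22%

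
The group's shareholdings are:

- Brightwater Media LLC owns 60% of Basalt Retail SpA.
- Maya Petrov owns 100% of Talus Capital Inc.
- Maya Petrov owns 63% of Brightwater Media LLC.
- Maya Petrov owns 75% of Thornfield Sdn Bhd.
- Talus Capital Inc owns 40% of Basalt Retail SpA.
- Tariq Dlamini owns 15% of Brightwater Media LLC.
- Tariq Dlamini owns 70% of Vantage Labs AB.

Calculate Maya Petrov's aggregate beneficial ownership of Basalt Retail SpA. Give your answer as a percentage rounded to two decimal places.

77.80%

Maya reaches Basalt along 2 paths.
Via Talus: 100% × 40% = 40%.
Via Brightwater: 63% × 60% = 37.8%.
Total: 40% + 37.8% = 77.8%.
Rounded: 77.80%.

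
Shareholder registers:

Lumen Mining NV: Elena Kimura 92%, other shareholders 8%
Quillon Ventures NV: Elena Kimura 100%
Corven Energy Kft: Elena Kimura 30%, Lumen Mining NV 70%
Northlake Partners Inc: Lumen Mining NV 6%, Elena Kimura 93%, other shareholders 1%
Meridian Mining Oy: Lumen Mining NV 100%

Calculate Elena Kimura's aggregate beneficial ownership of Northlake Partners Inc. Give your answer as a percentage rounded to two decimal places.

98.52%

Elena reaches Northlake along 2 paths.
Via Lumen: 92% × 6% = 5.52%.
Direct stake: 93% = 93%.
Total: 5.52% + 93% = 98.52%.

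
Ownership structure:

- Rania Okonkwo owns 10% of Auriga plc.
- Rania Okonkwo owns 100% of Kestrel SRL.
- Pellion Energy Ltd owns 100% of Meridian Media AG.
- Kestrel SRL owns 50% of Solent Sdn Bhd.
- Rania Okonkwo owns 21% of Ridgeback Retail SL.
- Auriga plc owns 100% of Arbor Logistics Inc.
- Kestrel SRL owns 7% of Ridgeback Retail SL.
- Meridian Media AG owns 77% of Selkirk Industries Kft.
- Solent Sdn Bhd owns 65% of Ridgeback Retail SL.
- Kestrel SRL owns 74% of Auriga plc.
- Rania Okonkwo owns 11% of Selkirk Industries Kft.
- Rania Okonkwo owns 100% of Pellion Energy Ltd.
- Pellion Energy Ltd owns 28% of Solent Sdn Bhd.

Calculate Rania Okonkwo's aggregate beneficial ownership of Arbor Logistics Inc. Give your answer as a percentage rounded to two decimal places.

Rania reaches Arbor along 2 paths.
Via Kestrel → Auriga: 100% × 74% × 100% = 74%.
Via Auriga: 10% × 100% = 10%.
Total: 74% + 10% = 84%.
Rounded: 84.00%.

84.00%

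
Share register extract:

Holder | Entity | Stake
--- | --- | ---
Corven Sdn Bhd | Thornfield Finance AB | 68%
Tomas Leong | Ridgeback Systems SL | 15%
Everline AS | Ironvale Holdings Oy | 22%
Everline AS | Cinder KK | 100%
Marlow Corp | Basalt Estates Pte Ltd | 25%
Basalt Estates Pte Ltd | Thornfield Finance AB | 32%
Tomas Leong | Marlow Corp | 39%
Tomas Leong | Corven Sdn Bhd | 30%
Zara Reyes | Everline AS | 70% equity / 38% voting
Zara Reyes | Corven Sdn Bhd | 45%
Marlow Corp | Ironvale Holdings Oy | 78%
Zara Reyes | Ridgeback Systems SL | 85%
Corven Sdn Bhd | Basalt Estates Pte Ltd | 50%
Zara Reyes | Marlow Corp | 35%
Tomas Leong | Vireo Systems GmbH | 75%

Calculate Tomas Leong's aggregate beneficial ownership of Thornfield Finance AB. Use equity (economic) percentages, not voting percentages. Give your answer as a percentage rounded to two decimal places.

28.32%

Tomas reaches Thornfield along 3 paths.
Via Corven → Basalt: 30% × 50% × 32% = 4.8%.
Via Marlow → Basalt: 39% × 25% × 32% = 3.12%.
Via Corven: 30% × 68% = 20.4%.
Total: 4.8% + 3.12% + 20.4% = 28.32%.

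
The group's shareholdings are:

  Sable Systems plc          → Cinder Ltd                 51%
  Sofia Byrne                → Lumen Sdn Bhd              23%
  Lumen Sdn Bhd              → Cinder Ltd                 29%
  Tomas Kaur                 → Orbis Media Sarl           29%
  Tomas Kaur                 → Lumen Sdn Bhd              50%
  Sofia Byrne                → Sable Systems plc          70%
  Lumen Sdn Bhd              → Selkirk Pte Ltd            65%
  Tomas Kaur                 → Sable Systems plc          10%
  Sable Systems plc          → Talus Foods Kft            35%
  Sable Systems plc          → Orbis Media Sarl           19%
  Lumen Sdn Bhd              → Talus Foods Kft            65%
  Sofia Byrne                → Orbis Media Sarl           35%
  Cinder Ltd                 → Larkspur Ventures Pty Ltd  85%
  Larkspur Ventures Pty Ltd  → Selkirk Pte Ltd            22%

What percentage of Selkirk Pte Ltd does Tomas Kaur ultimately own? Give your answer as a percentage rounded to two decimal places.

36.17%

Tomas reaches Selkirk along 3 paths.
Via Sable → Cinder → Larkspur: 10% × 51% × 85% × 22% = 0.9537%.
Via Lumen → Cinder → Larkspur: 50% × 29% × 85% × 22% = 2.7115%.
Via Lumen: 50% × 65% = 32.5%.
Total: 0.9537% + 2.7115% + 32.5% = 36.1652%.
Rounded: 36.17%.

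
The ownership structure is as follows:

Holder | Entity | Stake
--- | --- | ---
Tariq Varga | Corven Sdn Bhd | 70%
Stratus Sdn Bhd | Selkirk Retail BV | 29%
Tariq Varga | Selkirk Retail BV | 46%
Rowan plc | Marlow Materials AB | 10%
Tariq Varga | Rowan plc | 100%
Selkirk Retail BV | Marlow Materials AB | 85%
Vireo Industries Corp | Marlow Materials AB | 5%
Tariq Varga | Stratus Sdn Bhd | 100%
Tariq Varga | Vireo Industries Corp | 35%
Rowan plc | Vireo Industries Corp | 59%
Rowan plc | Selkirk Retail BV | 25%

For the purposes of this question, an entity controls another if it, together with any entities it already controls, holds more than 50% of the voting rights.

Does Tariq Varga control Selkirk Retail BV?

Tariq holds 100% of Stratus, so Tariq controls Stratus.
Tariq holds 100% of Rowan, so Tariq controls Rowan.
Rowan and Stratus and Tariq together hold 25% + 29% + 46% = 100% of Selkirk, so Tariq controls Selkirk.

Yes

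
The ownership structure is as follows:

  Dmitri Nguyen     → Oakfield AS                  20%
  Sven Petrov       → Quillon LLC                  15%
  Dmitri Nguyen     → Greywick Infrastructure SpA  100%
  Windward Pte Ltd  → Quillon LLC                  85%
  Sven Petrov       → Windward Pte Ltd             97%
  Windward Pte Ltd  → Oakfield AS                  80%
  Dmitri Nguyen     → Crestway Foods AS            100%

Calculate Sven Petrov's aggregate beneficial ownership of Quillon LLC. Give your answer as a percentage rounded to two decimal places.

Sven reaches Quillon along 2 paths.
Direct stake: 15% = 15%.
Via Windward: 97% × 85% = 82.45%.
Total: 15% + 82.45% = 97.45%.

97.45%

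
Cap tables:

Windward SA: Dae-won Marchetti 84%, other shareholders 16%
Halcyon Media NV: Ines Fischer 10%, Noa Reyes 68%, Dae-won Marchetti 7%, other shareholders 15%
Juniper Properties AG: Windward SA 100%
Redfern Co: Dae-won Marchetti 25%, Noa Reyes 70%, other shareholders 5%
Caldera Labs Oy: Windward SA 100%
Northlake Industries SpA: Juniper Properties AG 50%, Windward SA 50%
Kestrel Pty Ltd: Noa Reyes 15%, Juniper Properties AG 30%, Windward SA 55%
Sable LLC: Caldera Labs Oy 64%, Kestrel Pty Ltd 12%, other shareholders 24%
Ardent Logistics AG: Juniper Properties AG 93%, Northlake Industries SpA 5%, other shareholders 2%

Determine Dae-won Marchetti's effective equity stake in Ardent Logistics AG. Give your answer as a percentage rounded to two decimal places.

82.32%

Dae-won reaches Ardent along 3 paths.
Via Windward → Juniper: 84% × 100% × 93% = 78.12%.
Via Windward → Juniper → Northlake: 84% × 100% × 50% × 5% = 2.1%.
Via Windward → Northlake: 84% × 50% × 5% = 2.1%.
Total: 78.12% + 2.1% + 2.1% = 82.32%.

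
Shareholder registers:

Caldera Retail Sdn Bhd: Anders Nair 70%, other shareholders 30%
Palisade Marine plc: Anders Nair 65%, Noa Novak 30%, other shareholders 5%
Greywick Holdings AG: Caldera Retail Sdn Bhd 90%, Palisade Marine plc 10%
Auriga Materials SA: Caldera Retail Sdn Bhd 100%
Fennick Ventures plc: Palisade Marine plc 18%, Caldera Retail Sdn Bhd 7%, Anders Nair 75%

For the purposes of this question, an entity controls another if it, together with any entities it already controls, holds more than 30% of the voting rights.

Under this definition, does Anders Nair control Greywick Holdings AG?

Yes

Anders holds 65% of Palisade, so Anders controls Palisade.
Anders holds 70% of Caldera, so Anders controls Caldera.
Caldera and Palisade together hold 90% + 10% = 100% of Greywick, so Anders controls Greywick.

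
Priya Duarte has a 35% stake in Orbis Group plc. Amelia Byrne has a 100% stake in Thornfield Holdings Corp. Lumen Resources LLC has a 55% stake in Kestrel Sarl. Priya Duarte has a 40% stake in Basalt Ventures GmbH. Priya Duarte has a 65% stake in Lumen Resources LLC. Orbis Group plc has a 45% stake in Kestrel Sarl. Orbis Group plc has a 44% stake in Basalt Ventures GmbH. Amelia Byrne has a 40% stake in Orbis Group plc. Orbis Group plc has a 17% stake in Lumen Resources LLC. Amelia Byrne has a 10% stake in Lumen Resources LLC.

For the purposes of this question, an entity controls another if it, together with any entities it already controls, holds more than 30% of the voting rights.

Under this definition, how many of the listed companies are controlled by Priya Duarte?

Priya holds 35% of Orbis, so Priya controls Orbis.
Priya and Orbis together hold 65% + 17% = 82% of Lumen, so Priya controls Lumen.
Priya and Orbis together hold 40% + 44% = 84% of Basalt, so Priya controls Basalt.
Lumen and Orbis together hold 55% + 45% = 100% of Kestrel, so Priya controls Kestrel.
No other company's threshold is met.
Priya controls 4 companies.

4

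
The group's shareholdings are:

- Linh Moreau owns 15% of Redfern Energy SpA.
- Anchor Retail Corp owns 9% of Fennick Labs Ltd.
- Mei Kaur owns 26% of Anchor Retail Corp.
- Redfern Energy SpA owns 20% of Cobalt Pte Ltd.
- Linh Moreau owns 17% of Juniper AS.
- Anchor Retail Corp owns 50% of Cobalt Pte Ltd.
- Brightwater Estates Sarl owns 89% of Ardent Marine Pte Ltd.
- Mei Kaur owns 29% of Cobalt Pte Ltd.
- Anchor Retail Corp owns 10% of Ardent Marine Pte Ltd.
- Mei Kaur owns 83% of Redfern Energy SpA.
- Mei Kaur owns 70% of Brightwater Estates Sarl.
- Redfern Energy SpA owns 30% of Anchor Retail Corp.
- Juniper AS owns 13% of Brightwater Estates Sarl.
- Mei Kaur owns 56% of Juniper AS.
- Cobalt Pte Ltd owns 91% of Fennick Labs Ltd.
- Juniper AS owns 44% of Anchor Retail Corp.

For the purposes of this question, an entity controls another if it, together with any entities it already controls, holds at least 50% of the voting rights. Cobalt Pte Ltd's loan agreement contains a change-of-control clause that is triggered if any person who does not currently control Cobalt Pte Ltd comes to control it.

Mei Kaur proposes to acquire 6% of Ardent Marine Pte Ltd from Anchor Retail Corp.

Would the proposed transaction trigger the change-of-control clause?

The purchase adds only to Mei's holdings (Anchor's stake shrinks), so Mei is the only person who could newly come to control Cobalt.
Mei holds 83% of Redfern, so Mei controls Redfern.
Mei holds 56% of Juniper, so Mei controls Juniper.
Juniper and Redfern and Mei together hold 44% + 30% + 26% = 100% of Anchor, so Mei controls Anchor.
Anchor and Mei and Redfern together hold 50% + 29% + 20% = 99% of Cobalt, so Mei controls Cobalt.
So Mei already controls Cobalt before the transaction.
After the purchase, Mei holds 6% of Ardent directly, and Anchor's stake falls to 4%.
Mei controlled Cobalt already, so this is not a new person acquiring control; every other person's position is unchanged or reduced.
No new person acquires control, so the clause is not triggered.

No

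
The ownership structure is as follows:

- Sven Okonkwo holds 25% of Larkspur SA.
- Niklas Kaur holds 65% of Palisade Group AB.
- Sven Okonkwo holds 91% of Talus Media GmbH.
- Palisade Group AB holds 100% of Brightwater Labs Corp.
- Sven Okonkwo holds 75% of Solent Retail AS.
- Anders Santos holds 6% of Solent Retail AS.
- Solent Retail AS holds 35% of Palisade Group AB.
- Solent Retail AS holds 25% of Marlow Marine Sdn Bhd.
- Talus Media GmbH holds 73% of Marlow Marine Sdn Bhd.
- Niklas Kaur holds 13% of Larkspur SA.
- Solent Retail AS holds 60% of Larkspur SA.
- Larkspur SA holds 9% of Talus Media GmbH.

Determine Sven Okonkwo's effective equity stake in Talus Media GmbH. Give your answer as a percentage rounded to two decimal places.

Sven reaches Talus along 3 paths.
Via Larkspur: 25% × 9% = 2.25%.
Via Solent → Larkspur: 75% × 60% × 9% = 4.05%.
Direct stake: 91% = 91%.
Total: 2.25% + 4.05% + 91% = 97.3%.
Rounded: 97.30%.

97.30%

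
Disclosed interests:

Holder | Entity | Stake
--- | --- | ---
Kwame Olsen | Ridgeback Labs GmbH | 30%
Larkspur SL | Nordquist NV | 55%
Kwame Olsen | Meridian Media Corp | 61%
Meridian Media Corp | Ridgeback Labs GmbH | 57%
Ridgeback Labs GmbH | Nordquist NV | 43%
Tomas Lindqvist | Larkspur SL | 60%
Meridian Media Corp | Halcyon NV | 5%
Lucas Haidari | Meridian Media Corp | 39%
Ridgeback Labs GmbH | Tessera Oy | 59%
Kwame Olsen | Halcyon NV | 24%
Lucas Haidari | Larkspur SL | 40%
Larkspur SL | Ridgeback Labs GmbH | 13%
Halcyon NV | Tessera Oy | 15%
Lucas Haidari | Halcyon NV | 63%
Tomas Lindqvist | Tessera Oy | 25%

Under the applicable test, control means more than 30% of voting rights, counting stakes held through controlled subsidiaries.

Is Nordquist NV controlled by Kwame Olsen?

Yes

Kwame holds 61% of Meridian, so Kwame controls Meridian.
Kwame and Meridian together hold 30% + 57% = 87% of Ridgeback, so Kwame controls Ridgeback.
Ridgeback holds 43% of Nordquist, so Kwame controls Nordquist.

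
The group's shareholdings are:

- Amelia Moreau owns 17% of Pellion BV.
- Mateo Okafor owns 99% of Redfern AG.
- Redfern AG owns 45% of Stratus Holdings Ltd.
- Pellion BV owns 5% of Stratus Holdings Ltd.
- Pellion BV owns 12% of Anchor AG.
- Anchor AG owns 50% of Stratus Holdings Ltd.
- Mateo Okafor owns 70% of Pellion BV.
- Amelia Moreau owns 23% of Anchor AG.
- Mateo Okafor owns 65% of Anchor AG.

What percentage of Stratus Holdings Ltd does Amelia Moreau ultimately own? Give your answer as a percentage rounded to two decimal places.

13.37%

Amelia reaches Stratus along 3 paths.
Via Pellion → Anchor: 17% × 12% × 50% = 1.02%.
Via Anchor: 23% × 50% = 11.5%.
Via Pellion: 17% × 5% = 0.85%.
Total: 1.02% + 11.5% + 0.85% = 13.37%.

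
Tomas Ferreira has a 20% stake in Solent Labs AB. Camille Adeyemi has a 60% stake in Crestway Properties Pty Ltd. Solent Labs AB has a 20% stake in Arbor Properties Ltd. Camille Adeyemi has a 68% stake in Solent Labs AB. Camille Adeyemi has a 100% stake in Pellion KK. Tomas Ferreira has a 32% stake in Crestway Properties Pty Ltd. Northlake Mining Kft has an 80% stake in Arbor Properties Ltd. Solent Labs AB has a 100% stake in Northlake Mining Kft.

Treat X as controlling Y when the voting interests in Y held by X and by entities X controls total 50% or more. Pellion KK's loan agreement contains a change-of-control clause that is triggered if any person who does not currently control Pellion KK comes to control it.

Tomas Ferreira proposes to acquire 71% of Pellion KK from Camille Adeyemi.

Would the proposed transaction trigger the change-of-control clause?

Yes

The purchase adds only to Tomas's holdings (Camille's stake shrinks), so Tomas is the only person who could newly come to control Pellion.
Tomas's largest direct stake is 32% in Crestway, which does not meet the threshold, so Tomas controls no company.
Neither Tomas nor any entity Tomas controls holds any voting interest in Pellion.
So before the transaction, Tomas does not control Pellion.
After the purchase, Tomas holds 71% of Pellion directly, and Camille's stake falls to 29%.
Tomas holds 71% of Pellion, so Tomas controls Pellion.
Tomas did not control Pellion before and does after, so the clause is triggered.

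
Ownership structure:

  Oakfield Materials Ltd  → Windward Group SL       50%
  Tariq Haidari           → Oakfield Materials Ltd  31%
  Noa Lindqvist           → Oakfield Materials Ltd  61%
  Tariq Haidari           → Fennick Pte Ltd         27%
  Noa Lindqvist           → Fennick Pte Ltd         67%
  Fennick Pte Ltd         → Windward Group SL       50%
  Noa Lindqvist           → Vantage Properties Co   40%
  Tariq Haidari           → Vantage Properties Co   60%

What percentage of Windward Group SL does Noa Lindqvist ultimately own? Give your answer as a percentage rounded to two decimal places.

64.00%

Noa reaches Windward along 2 paths.
Via Fennick: 67% × 50% = 33.5%.
Via Oakfield: 61% × 50% = 30.5%.
Total: 33.5% + 30.5% = 64%.
Rounded: 64.00%.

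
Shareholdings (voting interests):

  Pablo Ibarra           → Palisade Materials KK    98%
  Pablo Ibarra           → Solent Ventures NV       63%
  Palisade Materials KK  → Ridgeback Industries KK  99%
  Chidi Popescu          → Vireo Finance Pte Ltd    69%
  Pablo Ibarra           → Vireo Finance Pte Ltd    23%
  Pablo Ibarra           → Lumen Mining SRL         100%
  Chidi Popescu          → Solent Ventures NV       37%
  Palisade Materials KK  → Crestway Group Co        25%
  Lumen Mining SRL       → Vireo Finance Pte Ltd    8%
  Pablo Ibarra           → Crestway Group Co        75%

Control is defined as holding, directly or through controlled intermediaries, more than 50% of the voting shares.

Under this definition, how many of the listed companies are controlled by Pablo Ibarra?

Pablo holds 63% of Solent, so Pablo controls Solent.
Pablo holds 98% of Palisade, so Pablo controls Palisade.
Pablo holds 100% of Lumen, so Pablo controls Lumen.
Palisade and Pablo together hold 25% + 75% = 100% of Crestway, so Pablo controls Crestway.
Palisade holds 99% of Ridgeback, so Pablo controls Ridgeback.
No other company's threshold is met.
Pablo controls 5 companies.

5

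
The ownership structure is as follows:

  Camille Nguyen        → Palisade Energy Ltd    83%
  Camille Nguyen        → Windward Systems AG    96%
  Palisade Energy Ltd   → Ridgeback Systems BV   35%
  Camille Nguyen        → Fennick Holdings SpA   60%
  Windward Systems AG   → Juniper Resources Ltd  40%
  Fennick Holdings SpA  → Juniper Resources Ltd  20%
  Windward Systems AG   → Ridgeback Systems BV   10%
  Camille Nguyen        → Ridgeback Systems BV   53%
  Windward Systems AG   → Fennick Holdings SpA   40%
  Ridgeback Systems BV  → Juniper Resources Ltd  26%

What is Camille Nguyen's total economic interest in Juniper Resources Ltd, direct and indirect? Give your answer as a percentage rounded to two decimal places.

Camille reaches Juniper along 6 paths.
Via Windward: 96% × 40% = 38.4%.
Via Fennick: 60% × 20% = 12%.
Via Windward → Fennick: 96% × 40% × 20% = 7.68%.
Via Ridgeback: 53% × 26% = 13.78%.
Via Windward → Ridgeback: 96% × 10% × 26% = 2.496%.
Via Palisade → Ridgeback: 83% × 35% × 26% = 7.553%.
Total: 38.4% + 12% + 7.68% + 13.78% + 2.496% + 7.553% = 81.909%.
Rounded: 81.91%.

81.91%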